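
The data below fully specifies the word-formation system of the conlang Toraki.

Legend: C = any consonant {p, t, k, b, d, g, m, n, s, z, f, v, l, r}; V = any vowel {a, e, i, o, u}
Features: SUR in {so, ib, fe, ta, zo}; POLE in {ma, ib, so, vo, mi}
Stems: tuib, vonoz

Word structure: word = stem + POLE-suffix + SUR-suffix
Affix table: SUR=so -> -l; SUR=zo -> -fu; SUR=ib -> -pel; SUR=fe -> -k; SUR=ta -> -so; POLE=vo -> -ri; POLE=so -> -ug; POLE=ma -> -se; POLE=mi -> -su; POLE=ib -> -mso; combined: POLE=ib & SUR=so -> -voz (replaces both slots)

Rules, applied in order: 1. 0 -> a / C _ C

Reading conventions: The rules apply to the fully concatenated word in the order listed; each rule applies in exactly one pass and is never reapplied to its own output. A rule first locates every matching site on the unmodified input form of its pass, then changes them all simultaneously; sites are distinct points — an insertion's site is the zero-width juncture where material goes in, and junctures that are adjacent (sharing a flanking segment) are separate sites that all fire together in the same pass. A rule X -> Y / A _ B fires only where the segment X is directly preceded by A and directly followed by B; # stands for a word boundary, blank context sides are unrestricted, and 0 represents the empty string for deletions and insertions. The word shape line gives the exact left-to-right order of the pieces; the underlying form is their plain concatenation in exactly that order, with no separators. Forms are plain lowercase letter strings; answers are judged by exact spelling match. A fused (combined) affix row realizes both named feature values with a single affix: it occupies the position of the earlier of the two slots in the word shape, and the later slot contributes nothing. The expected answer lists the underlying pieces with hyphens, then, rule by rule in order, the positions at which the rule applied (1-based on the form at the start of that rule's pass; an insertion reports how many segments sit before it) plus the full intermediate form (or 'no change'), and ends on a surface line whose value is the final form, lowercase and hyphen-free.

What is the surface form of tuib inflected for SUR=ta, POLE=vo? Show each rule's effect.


underlying: tuib-ri-so
1. 0 -> a / C _ C: inserts after position(s) 4: tuibariso
surface: tuibariso


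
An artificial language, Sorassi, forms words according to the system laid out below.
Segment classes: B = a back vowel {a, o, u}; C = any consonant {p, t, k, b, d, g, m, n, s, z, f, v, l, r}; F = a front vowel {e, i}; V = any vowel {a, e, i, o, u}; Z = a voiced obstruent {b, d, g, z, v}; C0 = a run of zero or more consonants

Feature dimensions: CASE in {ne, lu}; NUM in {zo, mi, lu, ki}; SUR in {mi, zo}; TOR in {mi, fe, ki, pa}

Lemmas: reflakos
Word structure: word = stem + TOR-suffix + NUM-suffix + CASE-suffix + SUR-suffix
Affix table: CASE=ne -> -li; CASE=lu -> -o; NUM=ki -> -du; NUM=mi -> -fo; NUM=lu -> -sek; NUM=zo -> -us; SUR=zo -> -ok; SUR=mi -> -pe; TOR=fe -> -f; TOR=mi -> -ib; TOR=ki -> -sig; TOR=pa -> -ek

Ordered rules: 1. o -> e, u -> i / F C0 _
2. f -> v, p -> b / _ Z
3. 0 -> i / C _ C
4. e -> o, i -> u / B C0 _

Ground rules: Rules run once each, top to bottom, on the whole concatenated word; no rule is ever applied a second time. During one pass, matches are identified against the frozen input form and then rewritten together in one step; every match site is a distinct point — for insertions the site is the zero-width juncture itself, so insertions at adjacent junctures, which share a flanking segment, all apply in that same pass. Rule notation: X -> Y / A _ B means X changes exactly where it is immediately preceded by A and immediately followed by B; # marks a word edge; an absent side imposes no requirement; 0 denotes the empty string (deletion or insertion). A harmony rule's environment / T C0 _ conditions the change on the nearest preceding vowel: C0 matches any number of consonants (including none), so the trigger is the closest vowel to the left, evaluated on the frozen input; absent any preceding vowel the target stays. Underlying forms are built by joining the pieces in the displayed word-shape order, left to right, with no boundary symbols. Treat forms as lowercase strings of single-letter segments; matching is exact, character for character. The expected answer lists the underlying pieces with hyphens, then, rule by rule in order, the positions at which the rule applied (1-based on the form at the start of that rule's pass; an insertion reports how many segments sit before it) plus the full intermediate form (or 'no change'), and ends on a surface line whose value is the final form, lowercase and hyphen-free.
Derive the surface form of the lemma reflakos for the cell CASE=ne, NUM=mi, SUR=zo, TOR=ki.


underlying: reflakos-sig-fo-li-ok
1. o -> e, u -> i / F C0 _: fires at position(s) 13, 16: reflakossigfeliek
2. f -> v, p -> b / _ Z: no change
3. 0 -> i / C _ C: inserts after position(s) 3, 8, 11: refilakosisigifeliek
4. e -> o, i -> u / B C0 _: fires at position(s) 10: refilakosusigifeliek
surface: refilakosusigifeliek


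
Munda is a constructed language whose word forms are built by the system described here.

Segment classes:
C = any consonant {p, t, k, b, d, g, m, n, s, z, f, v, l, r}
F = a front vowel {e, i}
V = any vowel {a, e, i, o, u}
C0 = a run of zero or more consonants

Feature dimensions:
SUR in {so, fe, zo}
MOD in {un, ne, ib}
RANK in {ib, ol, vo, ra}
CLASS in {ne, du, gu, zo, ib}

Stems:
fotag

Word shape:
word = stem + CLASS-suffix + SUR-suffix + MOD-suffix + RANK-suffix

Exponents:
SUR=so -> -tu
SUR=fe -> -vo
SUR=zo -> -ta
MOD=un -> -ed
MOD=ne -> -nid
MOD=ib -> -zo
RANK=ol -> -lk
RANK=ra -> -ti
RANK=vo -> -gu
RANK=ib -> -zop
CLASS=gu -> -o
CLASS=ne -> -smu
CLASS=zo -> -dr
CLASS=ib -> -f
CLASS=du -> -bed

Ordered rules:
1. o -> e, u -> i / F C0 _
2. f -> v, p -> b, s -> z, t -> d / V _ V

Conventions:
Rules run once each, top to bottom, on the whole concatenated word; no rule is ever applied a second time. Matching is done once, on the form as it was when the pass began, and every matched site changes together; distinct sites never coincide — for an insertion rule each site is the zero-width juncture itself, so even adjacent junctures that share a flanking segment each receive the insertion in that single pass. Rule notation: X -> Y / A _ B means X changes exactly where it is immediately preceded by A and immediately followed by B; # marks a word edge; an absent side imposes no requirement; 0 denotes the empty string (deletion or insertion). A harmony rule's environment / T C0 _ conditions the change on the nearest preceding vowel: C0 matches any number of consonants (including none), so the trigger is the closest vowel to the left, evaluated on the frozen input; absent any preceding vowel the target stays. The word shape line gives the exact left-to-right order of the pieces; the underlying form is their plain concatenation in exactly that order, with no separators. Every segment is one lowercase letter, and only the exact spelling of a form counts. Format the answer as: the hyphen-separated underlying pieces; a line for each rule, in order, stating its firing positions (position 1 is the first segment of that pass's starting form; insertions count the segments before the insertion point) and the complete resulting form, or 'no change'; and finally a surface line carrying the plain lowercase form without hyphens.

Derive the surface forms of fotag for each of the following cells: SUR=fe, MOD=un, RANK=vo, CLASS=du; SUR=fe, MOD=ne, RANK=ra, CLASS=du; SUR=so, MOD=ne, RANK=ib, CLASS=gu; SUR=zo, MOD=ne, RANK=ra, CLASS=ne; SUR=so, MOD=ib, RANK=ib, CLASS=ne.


cell SUR=fe, MOD=un, RANK=vo, CLASS=du:
underlying: fotag-bed-vo-ed-gu
1. o -> e, u -> i / F C0 _: fires at position(s) 10, 14: fotagbedveedgi
2. f -> v, p -> b, s -> z, t -> d / V _ V: fires at position(s) 3: fodagbedveedgi
surface: fodagbedveedgi

cell SUR=fe, MOD=ne, RANK=ra, CLASS=du:
underlying: fotag-bed-vo-nid-ti
1. o -> e, u -> i / F C0 _: fires at position(s) 10: fotagbedvenidti
2. f -> v, p -> b, s -> z, t -> d / V _ V: fires at position(s) 3: fodagbedvenidti
surface: fodagbedvenidti

cell SUR=so, MOD=ne, RANK=ib, CLASS=gu:
underlying: fotag-o-tu-nid-zop
1. o -> e, u -> i / F C0 _: fires at position(s) 13: fotagotunidzep
2. f -> v, p -> b, s -> z, t -> d / V _ V: fires at position(s) 3, 7: fodagodunidzep
surface: fodagodunidzep

cell SUR=zo, MOD=ne, RANK=ra, CLASS=ne:
underlying: fotag-smu-ta-nid-ti
1. o -> e, u -> i / F C0 _: no change
2. f -> v, p -> b, s -> z, t -> d / V _ V: fires at position(s) 3, 9: fodagsmudanidti
surface: fodagsmudanidti

cell SUR=so, MOD=ib, RANK=ib, CLASS=ne:
underlying: fotag-smu-tu-zo-zop
1. o -> e, u -> i / F C0 _: no change
2. f -> v, p -> b, s -> z, t -> d / V _ V: fires at position(s) 3, 9: fodagsmuduzozop
surface: fodagsmuduzozop


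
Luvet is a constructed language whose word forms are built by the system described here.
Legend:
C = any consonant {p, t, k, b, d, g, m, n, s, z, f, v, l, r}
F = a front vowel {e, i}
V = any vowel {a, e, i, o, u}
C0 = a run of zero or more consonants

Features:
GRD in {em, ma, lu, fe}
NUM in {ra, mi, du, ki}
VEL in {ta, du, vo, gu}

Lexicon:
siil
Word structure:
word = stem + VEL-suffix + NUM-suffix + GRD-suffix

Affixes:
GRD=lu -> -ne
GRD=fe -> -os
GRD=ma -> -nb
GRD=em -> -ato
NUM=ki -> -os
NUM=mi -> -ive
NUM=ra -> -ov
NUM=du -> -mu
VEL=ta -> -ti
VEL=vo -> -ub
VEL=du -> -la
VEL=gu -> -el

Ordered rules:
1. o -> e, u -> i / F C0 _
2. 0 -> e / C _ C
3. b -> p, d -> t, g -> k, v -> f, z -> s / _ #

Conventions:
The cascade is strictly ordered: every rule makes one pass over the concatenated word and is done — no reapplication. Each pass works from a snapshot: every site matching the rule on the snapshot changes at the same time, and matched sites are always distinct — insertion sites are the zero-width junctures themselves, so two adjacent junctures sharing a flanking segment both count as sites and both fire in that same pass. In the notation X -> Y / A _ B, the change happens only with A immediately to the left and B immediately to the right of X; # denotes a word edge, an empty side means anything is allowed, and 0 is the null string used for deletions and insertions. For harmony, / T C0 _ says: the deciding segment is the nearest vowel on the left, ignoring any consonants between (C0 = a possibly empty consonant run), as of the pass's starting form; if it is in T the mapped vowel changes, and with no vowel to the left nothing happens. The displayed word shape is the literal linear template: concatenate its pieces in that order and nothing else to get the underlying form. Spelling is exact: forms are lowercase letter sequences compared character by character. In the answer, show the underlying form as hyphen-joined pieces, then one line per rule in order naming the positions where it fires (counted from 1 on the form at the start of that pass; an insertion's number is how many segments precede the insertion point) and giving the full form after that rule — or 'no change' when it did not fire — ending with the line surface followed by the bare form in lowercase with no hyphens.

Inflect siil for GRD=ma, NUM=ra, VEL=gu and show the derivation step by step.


underlying: siil-el-ov-nb
1. o -> e, u -> i / F C0 _: fires at position(s) 7: siilelevnb
2. 0 -> e / C _ C: inserts after position(s) 8, 9: siileleveneb
3. b -> p, d -> t, g -> k, v -> f, z -> s / _ #: fires at position(s) 12: siilelevenep
surface: siilelevenep


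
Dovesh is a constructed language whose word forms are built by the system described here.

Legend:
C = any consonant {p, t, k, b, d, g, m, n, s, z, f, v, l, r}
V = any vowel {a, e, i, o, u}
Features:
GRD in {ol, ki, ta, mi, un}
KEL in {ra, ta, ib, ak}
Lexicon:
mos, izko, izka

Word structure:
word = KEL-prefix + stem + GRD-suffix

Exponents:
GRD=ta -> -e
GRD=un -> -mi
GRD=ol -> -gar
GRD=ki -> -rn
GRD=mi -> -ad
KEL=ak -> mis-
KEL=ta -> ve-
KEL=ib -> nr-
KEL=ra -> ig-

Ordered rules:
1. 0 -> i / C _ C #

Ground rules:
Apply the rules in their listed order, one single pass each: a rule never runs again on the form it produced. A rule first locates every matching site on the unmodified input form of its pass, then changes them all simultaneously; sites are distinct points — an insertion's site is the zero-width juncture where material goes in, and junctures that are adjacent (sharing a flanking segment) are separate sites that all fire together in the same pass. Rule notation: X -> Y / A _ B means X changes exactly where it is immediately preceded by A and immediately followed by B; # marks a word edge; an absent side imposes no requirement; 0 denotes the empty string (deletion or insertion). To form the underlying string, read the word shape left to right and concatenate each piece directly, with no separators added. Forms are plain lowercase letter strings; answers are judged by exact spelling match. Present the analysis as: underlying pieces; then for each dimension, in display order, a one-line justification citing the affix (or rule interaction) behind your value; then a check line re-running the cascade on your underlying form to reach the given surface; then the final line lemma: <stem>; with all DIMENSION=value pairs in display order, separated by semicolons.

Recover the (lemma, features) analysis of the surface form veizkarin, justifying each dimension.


underlying: ve-izka-rn
GRD=ki - signalled by the affix -rn
KEL=ta - signalled by the affix ve-
check: veizkarn -> veizkarin
lemma: izka; GRD=ki; KEL=ta


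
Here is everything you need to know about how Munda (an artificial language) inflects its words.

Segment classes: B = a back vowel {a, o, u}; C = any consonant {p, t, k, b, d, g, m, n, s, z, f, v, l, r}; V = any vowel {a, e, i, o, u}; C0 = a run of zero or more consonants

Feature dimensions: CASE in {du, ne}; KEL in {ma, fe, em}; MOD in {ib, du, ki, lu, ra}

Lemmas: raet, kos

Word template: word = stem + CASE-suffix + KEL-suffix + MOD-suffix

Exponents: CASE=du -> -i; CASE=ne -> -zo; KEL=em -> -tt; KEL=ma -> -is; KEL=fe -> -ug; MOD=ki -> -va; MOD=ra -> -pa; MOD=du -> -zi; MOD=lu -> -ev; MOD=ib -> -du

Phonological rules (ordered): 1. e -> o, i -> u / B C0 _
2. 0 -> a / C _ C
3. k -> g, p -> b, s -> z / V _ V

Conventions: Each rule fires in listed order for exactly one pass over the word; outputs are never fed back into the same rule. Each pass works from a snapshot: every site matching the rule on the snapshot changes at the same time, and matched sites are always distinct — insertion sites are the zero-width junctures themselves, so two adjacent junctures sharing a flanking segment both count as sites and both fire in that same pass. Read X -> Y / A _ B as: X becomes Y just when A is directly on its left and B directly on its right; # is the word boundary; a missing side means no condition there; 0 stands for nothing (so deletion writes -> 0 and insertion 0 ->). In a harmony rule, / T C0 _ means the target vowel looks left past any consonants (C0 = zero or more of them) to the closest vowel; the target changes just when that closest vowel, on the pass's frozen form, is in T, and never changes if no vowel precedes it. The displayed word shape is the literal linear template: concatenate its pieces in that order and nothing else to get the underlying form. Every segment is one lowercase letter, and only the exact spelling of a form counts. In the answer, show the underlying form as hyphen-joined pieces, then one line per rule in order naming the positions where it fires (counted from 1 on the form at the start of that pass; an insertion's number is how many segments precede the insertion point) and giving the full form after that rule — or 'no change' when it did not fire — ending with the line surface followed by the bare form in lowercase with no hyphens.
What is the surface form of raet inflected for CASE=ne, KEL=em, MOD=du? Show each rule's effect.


underlying: raet-zo-tt-zi
1. e -> o, i -> u / B C0 _: fires at position(s) 3, 10: raotzottzu
2. 0 -> a / C _ C: inserts after position(s) 4, 7, 8: raotazotatazu
3. k -> g, p -> b, s -> z / V _ V: no change
surface: raotazotatazu


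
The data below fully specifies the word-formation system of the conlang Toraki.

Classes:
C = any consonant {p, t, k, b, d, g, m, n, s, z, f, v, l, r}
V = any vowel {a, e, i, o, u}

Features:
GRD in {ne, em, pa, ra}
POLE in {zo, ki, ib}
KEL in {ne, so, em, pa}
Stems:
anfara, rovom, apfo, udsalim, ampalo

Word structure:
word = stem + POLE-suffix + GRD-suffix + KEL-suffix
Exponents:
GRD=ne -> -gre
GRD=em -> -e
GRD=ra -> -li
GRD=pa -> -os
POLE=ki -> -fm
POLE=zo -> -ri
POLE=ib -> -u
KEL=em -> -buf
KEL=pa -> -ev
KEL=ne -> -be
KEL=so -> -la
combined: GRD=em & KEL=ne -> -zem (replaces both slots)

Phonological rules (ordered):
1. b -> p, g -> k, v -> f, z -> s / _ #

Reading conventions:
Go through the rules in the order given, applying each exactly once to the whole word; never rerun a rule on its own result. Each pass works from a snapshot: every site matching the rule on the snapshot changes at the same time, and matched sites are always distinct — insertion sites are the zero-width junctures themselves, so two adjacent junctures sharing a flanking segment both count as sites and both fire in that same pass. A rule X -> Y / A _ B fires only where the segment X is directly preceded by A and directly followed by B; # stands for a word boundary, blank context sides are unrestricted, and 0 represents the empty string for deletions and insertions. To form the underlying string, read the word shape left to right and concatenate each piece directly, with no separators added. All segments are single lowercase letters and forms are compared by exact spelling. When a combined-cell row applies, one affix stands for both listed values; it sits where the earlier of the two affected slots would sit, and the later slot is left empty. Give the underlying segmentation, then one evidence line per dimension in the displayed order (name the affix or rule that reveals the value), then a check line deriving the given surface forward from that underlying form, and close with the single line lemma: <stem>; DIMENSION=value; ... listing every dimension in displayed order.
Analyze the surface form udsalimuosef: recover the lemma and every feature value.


underlying: udsalim-u-os-ev
GRD=pa - signalled by the affix -os
POLE=ib - signalled by the affix -u
KEL=pa - signalled by the affix -ev
check: udsalimuosev -> udsalimuosef
lemma: udsalim; GRD=pa; POLE=ib; KEL=pa


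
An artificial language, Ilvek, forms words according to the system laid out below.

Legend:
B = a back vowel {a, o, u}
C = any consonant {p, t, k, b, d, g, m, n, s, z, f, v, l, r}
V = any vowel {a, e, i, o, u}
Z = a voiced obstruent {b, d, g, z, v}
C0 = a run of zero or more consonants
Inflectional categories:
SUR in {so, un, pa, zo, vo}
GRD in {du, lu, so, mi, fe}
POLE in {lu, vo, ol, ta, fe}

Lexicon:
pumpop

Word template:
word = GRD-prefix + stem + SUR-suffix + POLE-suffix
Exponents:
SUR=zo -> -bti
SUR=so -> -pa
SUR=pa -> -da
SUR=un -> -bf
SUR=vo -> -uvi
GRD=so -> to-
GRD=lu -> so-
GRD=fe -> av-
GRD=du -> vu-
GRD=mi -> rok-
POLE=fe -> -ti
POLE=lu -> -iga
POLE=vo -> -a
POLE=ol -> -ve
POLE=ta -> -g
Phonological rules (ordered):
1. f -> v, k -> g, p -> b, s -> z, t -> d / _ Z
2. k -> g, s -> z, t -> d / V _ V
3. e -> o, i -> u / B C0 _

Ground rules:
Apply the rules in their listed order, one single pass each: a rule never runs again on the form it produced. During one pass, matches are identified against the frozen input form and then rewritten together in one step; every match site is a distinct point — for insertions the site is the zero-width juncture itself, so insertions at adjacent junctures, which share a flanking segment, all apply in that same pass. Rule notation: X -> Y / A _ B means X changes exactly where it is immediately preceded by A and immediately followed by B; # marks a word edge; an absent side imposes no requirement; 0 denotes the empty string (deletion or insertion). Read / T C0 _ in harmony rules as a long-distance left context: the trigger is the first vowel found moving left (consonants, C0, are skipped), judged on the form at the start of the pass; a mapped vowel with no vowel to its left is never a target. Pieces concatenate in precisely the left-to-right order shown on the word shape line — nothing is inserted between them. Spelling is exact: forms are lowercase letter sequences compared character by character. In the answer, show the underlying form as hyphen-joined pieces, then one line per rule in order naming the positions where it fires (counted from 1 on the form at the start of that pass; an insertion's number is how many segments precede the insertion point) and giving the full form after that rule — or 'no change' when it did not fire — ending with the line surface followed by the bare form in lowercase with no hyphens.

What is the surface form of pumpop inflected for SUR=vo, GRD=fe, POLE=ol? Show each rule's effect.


underlying: av-pumpop-uvi-ve
1. f -> v, k -> g, p -> b, s -> z, t -> d / _ Z: no change
2. k -> g, s -> z, t -> d / V _ V: no change
3. e -> o, i -> u / B C0 _: fires at position(s) 11: avpumpopuvuve
surface: avpumpopuvuve


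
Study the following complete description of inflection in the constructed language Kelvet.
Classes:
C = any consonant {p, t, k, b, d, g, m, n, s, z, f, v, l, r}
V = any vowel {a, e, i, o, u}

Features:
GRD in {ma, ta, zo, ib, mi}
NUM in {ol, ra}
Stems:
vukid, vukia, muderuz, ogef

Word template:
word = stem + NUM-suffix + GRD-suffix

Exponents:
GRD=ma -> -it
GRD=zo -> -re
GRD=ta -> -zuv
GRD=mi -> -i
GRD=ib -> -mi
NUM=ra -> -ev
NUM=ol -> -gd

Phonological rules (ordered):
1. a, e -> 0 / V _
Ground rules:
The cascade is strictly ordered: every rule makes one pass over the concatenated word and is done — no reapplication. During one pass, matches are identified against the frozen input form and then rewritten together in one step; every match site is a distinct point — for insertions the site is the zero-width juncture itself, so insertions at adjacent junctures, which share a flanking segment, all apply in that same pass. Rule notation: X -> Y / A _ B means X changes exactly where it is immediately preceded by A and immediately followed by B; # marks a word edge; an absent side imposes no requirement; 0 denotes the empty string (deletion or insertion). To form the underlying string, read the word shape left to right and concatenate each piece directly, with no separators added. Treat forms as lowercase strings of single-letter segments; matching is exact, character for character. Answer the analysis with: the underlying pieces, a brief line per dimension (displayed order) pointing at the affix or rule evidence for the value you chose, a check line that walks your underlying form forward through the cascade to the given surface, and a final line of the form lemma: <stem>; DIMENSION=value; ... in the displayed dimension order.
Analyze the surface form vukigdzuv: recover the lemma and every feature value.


underlying: vukia-gd-zuv
GRD=ta - signalled by the affix -zuv
NUM=ol - signalled by the affix -gd
check: vukiagdzuv -> vukigdzuv
lemma: vukia; GRD=ta; NUM=ol


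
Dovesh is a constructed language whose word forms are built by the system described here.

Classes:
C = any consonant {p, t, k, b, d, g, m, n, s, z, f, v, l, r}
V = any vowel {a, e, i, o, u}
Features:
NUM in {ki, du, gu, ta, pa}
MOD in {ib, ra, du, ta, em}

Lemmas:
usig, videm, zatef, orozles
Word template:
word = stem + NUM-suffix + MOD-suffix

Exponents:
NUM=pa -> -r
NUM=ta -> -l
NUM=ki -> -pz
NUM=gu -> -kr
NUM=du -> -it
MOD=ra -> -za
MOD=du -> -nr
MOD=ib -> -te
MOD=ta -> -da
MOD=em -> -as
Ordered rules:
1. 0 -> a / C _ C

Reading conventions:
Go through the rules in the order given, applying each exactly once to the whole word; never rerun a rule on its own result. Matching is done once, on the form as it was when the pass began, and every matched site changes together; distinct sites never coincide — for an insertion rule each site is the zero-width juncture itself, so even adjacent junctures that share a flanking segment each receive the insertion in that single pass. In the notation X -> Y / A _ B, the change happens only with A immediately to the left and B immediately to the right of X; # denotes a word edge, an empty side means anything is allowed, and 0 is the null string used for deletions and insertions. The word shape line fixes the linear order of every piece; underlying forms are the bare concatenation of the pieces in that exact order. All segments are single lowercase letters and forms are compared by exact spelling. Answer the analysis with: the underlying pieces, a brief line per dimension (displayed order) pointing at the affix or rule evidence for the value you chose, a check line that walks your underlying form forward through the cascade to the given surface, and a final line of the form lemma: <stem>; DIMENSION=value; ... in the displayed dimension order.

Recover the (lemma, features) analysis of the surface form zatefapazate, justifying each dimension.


underlying: zatef-pz-te
NUM=ki - signalled by the affix -pz
MOD=ib - signalled by the affix -te
check: zatefpzte -> zatefapazate
lemma: zatef; NUM=ki; MOD=ib


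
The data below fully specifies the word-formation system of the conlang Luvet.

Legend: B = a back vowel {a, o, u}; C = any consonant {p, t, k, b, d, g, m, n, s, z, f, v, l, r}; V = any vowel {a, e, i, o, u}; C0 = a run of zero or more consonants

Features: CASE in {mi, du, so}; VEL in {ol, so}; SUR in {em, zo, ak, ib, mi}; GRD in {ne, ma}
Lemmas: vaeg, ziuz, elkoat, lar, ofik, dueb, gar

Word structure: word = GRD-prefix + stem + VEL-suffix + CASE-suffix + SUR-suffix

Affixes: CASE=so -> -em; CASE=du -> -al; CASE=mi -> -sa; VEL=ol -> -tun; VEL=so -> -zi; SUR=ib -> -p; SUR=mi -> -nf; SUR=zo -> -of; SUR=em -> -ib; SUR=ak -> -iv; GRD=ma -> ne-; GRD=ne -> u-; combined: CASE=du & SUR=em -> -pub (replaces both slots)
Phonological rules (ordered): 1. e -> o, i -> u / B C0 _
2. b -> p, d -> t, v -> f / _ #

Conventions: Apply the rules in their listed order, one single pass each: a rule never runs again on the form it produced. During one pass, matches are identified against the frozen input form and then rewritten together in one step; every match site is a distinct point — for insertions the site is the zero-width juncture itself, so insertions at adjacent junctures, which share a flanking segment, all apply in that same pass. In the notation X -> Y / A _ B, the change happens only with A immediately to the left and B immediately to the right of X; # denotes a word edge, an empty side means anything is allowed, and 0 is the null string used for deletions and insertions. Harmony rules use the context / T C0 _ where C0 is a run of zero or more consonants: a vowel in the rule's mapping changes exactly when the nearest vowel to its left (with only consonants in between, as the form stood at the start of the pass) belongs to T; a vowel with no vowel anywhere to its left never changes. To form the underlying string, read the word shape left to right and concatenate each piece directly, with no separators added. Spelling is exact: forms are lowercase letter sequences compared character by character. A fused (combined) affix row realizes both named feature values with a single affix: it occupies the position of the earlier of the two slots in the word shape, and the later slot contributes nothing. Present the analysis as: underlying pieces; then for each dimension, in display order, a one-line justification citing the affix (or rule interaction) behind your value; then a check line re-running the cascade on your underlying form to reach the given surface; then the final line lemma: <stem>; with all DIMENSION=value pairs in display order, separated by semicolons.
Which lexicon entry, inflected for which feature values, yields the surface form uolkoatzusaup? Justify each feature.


underlying: u-elkoat-zi-sa-ib
CASE=mi - signalled by the affix -sa
VEL=so - signalled by the affix -zi
SUR=em - signalled by the affix -ib
GRD=ne - signalled by the affix u-
check: uelkoatzisaib -> uolkoatzusaub -> uolkoatzusaup
lemma: elkoat; CASE=mi; VEL=so; SUR=em; GRD=ne


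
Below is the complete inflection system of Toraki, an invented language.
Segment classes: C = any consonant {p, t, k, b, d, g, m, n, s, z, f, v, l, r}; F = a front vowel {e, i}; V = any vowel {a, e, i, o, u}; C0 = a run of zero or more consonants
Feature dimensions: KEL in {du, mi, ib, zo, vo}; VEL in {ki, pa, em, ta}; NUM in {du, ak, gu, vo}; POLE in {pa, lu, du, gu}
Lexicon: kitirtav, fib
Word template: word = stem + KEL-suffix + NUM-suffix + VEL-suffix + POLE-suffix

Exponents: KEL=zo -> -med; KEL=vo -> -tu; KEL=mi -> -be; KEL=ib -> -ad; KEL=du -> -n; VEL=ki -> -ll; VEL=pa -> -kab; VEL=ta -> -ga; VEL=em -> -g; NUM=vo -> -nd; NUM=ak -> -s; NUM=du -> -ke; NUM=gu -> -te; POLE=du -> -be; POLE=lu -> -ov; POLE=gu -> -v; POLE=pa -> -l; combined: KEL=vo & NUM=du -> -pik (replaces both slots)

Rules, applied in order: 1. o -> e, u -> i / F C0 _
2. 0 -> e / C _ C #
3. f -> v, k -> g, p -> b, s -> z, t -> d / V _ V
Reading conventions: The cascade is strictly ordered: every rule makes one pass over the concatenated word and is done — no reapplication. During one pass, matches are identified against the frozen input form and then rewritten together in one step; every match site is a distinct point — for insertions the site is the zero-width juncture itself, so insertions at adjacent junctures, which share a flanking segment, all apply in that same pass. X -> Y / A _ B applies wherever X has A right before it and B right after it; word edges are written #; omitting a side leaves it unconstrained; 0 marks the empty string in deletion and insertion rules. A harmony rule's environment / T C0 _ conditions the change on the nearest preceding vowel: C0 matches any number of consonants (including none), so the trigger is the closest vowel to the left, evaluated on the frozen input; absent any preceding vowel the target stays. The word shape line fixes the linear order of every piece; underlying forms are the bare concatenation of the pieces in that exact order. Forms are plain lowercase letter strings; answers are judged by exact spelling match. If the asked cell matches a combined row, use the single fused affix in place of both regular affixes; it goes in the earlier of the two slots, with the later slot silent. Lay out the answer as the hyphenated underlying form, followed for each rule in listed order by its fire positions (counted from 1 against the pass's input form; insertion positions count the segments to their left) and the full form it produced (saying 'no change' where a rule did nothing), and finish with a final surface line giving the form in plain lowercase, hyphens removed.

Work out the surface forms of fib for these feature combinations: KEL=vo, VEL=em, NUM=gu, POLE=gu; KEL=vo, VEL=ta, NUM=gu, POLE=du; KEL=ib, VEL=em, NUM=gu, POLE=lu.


cell KEL=vo, VEL=em, NUM=gu, POLE=gu:
underlying: fib-tu-te-g-v
1. o -> e, u -> i / F C0 _: fires at position(s) 5: fibtitegv
2. 0 -> e / C _ C #: inserts after position(s) 8: fibtitegev
3. f -> v, k -> g, p -> b, s -> z, t -> d / V _ V: fires at position(s) 6: fibtidegev
surface: fibtidegev

cell KEL=vo, VEL=ta, NUM=gu, POLE=du:
underlying: fib-tu-te-ga-be
1. o -> e, u -> i / F C0 _: fires at position(s) 5: fibtitegabe
2. 0 -> e / C _ C #: no change
3. f -> v, k -> g, p -> b, s -> z, t -> d / V _ V: fires at position(s) 6: fibtidegabe
surface: fibtidegabe

cell KEL=ib, VEL=em, NUM=gu, POLE=lu:
underlying: fib-ad-te-g-ov
1. o -> e, u -> i / F C0 _: fires at position(s) 9: fibadtegev
2. 0 -> e / C _ C #: no change
3. f -> v, k -> g, p -> b, s -> z, t -> d / V _ V: no change
surface: fibadtegev


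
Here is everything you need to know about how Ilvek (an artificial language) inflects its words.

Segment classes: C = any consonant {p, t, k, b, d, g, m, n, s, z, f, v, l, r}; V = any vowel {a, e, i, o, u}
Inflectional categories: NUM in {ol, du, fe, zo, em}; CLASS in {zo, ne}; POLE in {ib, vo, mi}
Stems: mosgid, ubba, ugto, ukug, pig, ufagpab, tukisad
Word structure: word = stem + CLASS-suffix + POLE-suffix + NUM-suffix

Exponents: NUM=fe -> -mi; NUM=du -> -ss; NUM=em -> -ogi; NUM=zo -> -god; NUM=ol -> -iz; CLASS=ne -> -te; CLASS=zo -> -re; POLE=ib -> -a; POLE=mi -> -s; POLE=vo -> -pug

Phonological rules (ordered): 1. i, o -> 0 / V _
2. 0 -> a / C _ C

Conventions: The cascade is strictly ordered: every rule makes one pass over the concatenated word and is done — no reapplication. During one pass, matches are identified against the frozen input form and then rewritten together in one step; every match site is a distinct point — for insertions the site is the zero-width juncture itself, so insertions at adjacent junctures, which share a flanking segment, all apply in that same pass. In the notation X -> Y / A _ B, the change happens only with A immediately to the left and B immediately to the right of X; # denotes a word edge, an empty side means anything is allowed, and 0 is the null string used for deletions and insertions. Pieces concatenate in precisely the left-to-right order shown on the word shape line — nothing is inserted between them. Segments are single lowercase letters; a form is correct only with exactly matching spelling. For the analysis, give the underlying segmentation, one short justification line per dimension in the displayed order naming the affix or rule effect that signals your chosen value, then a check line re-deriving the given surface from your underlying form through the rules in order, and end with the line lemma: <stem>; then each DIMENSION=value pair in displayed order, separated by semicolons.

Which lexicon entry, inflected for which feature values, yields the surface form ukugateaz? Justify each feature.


underlying: ukug-te-a-iz
NUM=ol - signalled by the affix -iz
CLASS=ne - signalled by the affix -te
POLE=ib - signalled by the affix -a
check: ukugteaiz -> ukugteaz -> ukugateaz
lemma: ukug; NUM=ol; CLASS=ne; POLE=ib


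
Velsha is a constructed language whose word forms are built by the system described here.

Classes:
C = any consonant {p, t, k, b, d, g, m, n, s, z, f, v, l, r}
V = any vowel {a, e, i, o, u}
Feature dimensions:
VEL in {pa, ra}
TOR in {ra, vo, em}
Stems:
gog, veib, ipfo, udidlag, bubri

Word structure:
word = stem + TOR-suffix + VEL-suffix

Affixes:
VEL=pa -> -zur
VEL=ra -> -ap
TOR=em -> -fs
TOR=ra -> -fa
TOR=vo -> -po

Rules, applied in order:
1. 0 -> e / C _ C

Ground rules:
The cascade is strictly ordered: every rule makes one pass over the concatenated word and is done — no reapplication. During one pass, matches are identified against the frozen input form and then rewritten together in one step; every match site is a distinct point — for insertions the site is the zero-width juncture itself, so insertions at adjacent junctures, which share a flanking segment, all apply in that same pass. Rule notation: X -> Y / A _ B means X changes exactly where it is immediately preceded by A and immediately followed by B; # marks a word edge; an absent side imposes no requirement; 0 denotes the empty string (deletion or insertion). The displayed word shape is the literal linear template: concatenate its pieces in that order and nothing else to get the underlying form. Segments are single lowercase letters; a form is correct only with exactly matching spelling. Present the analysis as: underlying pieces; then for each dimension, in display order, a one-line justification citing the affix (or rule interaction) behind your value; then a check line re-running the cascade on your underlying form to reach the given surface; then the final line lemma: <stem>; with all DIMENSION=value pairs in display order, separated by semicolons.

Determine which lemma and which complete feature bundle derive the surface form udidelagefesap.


underlying: udidlag-fs-ap
VEL=ra - signalled by the affix -ap
TOR=em - signalled by the affix -fs
check: udidlagfsap -> udidelagefesap
lemma: udidlag; VEL=ra; TOR=em


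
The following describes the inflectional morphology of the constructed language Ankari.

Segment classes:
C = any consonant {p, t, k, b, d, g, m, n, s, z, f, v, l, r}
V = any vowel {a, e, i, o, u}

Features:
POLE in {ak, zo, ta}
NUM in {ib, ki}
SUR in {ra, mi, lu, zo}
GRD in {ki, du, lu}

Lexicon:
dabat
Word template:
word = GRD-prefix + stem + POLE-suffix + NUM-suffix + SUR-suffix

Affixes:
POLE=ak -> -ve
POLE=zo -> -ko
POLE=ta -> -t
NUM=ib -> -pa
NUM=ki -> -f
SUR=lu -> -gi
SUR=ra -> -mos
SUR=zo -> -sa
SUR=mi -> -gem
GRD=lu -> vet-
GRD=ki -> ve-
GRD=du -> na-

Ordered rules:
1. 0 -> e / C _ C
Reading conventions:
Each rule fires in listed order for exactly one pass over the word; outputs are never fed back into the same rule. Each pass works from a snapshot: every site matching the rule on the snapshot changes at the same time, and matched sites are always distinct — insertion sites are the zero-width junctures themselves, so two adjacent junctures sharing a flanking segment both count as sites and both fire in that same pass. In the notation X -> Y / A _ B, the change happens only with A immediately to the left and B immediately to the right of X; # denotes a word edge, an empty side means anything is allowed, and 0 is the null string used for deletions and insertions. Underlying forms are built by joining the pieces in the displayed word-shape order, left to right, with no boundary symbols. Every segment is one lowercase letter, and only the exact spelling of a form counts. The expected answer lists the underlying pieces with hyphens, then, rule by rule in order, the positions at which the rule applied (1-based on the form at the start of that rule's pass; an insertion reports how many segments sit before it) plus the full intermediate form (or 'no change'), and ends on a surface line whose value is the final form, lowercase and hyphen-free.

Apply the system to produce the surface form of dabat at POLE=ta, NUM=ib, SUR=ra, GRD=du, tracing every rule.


underlying: na-dabat-t-pa-mos
1. 0 -> e / C _ C: inserts after position(s) 7, 8: nadabatetepamos
surface: nadabatetepamos


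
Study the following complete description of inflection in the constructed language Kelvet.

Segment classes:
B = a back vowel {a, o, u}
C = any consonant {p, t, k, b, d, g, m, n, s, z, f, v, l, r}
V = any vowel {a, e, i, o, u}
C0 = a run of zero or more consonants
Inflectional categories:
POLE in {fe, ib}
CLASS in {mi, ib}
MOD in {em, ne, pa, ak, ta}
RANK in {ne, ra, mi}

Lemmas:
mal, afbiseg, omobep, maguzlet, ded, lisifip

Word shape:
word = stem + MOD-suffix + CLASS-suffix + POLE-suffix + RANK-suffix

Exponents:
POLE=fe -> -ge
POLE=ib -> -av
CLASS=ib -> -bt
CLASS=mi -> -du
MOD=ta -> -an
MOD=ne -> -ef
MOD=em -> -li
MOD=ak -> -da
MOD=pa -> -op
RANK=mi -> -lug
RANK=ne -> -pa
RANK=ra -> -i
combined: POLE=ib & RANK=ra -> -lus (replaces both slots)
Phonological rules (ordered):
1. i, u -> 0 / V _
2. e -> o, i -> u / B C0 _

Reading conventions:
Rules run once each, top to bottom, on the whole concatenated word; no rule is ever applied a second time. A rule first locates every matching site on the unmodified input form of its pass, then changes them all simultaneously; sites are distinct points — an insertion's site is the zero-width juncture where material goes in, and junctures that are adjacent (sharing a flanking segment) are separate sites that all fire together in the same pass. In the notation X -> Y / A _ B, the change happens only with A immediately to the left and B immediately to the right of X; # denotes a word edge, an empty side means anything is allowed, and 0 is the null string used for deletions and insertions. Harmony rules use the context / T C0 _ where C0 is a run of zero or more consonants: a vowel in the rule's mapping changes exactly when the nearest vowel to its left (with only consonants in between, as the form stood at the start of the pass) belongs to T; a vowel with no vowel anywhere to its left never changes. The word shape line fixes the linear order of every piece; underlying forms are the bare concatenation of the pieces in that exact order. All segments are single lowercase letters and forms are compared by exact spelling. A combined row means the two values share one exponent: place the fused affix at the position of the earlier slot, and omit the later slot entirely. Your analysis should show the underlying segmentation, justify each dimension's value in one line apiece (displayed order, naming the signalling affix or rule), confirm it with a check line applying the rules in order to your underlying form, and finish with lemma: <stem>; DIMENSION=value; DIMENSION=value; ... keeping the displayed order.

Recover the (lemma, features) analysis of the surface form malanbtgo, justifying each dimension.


underlying: mal-an-bt-ge-i
POLE=fe - signalled by the affix -ge
CLASS=ib - signalled by the affix -bt
MOD=ta - signalled by the affix -an
RANK=ra - signalled by the affix -i
check: malanbtgei -> malanbtge -> malanbtgo
lemma: mal; POLE=fe; CLASS=ib; MOD=ta; RANK=ra
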